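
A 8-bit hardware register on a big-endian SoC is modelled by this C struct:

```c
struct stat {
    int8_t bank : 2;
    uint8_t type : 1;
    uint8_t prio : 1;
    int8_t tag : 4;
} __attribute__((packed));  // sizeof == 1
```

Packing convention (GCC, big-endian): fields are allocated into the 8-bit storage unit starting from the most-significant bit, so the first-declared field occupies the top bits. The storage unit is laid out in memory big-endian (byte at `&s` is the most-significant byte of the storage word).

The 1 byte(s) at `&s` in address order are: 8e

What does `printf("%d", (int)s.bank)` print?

-2

[0]=0x8e (big-endian) → word 0x8e
bank [6+:2] = (word>>6) & 0x3 = 2  ←
type [5+:1] = (word>>5) & 0x1 = 0
prio [4+:1] = (word>>4) & 0x1 = 0
tag [0+:4] = (word>>0) & 0xf = 14
bank signed 2b, MSB=1: 2 - 4 = -2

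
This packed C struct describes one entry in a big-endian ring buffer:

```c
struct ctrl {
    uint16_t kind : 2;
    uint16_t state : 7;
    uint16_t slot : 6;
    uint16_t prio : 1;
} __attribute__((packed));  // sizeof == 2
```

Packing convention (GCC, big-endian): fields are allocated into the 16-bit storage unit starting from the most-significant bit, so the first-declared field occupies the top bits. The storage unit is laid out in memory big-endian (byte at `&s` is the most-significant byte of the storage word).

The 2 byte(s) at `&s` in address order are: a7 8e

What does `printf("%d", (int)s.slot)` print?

[0]=0xa7 [1]=0x8e (big-endian) → word 0xa78e
kind:2 @ bit 14 → (0xa78e>>14)&0x3 = 0x2
state:7 @ bit 7 → (0xa78e>>7)&0x7f = 0x4f
slot:6 @ bit 1 → (0xa78e>>1)&0x3f = 0x7  ←
prio:1 @ bit 0 → (0xa78e>>0)&0x1 = 0x0

7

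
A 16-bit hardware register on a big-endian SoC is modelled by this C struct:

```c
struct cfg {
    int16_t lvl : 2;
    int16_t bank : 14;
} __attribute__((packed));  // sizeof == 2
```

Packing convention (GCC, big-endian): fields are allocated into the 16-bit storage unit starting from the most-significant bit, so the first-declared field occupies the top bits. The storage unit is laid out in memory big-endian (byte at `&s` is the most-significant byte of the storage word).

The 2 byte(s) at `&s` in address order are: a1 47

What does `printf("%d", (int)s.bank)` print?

-7865

[0]=0xa1 [1]=0x47 (big-endian) → word 0xa147
lvl:2 @ bit 14 → (0xa147>>14)&0x3 = 0x2
bank:14 @ bit 0 → (0xa147>>0)&0x3fff = 0x2147  ←
bank signed 14b, MSB=1: 8519 - 16384 = -7865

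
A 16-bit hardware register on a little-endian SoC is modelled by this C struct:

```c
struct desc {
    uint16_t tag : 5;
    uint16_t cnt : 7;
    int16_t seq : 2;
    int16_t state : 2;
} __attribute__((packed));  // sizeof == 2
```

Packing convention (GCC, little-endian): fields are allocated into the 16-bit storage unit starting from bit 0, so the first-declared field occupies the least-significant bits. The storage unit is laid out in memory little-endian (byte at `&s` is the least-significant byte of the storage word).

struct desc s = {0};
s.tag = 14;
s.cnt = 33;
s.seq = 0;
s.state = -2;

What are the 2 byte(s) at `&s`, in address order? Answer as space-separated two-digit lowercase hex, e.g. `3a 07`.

tag (5b) val=14 bits=0xe at bit 0: 0x000e
cnt (7b) val=33 bits=0x21 at bit 5: 0x042e
seq (2b) val=0 bits=0x0 at bit 12: 0x042e
state (2b) val=-2 bits=0x2 at bit 14: 0x842e
word = 0x842e → little-endian bytes:
  [0]=0x2e  [1]=0x84

2e 84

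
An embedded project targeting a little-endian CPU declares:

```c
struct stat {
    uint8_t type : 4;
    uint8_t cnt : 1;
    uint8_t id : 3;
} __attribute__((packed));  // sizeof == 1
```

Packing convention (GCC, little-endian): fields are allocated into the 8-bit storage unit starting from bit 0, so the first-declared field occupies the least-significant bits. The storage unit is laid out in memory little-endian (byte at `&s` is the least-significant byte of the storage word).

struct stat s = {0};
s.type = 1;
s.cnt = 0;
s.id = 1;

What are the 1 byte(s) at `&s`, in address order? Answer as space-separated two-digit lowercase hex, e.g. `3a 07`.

type:4 = 1 → 0x1 << 0 → word 0x01
cnt:1 = 0 → 0x0 << 4 → word 0x01
id:3 = 1 → 0x1 << 5 → word 0x21
word = 0x21 → little-endian bytes:
  [0]=0x21

21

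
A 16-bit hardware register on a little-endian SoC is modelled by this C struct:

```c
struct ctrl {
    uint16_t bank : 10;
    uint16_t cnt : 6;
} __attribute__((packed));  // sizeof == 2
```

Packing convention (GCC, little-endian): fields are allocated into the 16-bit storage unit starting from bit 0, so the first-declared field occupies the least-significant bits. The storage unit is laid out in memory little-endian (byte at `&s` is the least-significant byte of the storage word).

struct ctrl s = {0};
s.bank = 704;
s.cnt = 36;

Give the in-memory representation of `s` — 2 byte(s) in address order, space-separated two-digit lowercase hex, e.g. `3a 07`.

bank (10b) val=704 bits=0x2c0 at bit 0: 0x02c0
cnt (6b) val=36 bits=0x24 at bit 10: 0x92c0
word = 0x92c0 → little-endian bytes:
  [0]=0xc0  [1]=0x92

c0 92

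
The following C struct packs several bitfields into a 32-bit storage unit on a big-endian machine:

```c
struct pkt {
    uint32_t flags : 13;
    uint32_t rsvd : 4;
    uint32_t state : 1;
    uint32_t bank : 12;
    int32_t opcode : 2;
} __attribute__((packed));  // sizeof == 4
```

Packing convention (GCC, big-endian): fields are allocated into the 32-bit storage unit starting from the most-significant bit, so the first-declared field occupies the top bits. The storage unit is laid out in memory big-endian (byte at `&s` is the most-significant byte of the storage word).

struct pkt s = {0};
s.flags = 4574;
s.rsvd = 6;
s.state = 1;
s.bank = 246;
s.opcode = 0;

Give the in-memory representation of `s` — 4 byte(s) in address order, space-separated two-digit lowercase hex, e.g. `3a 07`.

[19+:13] flags=4574 & 0x1fff = 0x11de; word=0x8ef00000
[15+:4] rsvd=6 & 0xf = 0x6; word=0x8ef30000
[14+:1] state=1 & 0x1 = 0x1; word=0x8ef34000
[2+:12] bank=246 & 0xfff = 0xf6; word=0x8ef343d8
[0+:2] opcode=0 & 0x3 = 0x0; word=0x8ef343d8
word = 0x8ef343d8 → big-endian bytes:
  [0]=0x8e  [1]=0xf3  [2]=0x43  [3]=0xd8

8e f3 43 d8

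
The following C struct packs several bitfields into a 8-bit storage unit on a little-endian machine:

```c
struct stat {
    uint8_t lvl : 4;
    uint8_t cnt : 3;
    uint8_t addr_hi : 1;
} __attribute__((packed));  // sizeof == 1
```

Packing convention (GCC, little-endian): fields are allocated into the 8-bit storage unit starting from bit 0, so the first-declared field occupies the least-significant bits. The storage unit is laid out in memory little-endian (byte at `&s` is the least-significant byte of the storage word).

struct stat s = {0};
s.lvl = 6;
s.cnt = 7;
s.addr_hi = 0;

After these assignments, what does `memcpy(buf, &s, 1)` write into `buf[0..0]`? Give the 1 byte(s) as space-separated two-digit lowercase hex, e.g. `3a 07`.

[0+:4] lvl=6 & 0xf = 0x6; word=0x06
[4+:3] cnt=7 & 0x7 = 0x7; word=0x76
[7+:1] addr_hi=0 & 0x1 = 0x0; word=0x76
word = 0x76 → little-endian bytes:
  [0]=0x76

76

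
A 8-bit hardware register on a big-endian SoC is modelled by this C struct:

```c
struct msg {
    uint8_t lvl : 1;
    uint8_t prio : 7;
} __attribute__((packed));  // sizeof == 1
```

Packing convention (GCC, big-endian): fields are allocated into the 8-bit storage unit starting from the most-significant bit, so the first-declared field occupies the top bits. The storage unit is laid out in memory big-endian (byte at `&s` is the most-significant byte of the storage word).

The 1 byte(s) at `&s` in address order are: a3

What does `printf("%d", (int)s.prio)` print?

[0]=0xa3 (big-endian) → word 0xa3
lvl [7+:1] = (word>>7) & 0x1 = 1
prio [0+:7] = (word>>0) & 0x7f = 35  ←

35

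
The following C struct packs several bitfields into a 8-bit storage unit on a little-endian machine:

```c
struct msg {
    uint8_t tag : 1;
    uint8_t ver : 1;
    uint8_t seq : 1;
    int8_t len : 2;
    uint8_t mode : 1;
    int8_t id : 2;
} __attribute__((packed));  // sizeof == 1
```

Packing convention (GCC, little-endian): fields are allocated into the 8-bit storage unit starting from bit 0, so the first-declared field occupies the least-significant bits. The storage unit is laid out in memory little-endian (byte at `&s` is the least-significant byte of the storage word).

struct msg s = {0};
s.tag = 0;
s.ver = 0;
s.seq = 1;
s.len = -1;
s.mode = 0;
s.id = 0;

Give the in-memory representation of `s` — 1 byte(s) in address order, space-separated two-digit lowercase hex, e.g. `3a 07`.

1c

tag (1b) val=0 bits=0x0 at bit 0: 0x00
ver (1b) val=0 bits=0x0 at bit 1: 0x00
seq (1b) val=1 bits=0x1 at bit 2: 0x04
len (2b) val=-1 bits=0x3 at bit 3: 0x1c
mode (1b) val=0 bits=0x0 at bit 5: 0x1c
id (2b) val=0 bits=0x0 at bit 6: 0x1c
word = 0x1c → little-endian bytes:
  [0]=0x1c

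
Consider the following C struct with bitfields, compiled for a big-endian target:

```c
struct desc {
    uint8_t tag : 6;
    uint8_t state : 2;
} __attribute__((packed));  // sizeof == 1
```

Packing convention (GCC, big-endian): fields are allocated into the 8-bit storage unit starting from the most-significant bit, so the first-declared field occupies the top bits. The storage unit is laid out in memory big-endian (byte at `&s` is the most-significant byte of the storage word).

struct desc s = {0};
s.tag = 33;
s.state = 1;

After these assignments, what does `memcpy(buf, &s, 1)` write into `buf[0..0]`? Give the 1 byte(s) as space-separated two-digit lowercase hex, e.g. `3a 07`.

85

tag (6b) val=33 bits=0x21 at bit 2: 0x84
state (2b) val=1 bits=0x1 at bit 0: 0x85
word = 0x85 → big-endian bytes:
  [0]=0x85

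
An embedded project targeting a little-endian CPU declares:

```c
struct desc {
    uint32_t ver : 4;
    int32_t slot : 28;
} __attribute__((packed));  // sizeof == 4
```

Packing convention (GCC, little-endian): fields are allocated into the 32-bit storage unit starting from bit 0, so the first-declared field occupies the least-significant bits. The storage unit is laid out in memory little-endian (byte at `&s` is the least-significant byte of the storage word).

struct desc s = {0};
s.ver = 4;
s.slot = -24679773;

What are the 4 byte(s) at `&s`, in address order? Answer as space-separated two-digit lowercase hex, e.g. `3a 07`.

34 aa 76 e8

ver (4b) val=4 bits=0x4 at bit 0: 0x00000004
slot (28b) val=-24679773 bits=0xe876aa3 at bit 4: 0xe876aa34
word = 0xe876aa34 → little-endian bytes:
  [0]=0x34  [1]=0xaa  [2]=0x76  [3]=0xe8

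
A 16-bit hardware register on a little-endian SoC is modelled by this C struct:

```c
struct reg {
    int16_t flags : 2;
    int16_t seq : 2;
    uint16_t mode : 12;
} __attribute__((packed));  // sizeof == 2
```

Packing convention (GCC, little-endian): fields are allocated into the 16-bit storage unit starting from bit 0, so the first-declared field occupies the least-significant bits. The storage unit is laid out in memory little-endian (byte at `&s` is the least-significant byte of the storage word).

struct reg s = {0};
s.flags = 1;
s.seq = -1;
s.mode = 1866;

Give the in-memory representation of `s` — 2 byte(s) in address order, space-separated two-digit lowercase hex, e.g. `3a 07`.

ad 74

[0+:2] flags=1 & 0x3 = 0x1; word=0x0001
[2+:2] seq=-1 & 0x3 = 0x3; word=0x000d
[4+:12] mode=1866 & 0xfff = 0x74a; word=0x74ad
word = 0x74ad → little-endian bytes:
  [0]=0xad  [1]=0x74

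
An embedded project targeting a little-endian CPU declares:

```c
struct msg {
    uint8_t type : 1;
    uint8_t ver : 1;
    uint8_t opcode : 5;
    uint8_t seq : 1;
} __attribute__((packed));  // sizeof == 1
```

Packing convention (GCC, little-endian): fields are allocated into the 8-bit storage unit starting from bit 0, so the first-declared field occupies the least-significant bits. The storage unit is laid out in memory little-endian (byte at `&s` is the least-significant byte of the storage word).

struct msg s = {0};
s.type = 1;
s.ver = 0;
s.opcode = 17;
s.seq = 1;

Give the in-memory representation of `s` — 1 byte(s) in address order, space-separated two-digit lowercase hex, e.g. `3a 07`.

c5

type:1 = 1 → 0x1 << 0 → word 0x01
ver:1 = 0 → 0x0 << 1 → word 0x01
opcode:5 = 17 → 0x11 << 2 → word 0x45
seq:1 = 1 → 0x1 << 7 → word 0xc5
word = 0xc5 → little-endian bytes:
  [0]=0xc5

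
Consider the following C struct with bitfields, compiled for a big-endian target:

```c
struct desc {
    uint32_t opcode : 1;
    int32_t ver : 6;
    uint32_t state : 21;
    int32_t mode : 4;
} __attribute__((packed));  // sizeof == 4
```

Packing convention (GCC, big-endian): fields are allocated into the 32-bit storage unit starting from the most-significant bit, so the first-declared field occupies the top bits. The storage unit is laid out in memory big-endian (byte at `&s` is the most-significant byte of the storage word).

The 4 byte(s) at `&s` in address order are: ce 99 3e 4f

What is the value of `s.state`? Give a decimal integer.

627684

[0]=0xce [1]=0x99 [2]=0x3e [3]=0x4f (big-endian) → word 0xce993e4f
opcode [31+:1] = (word>>31) & 0x1 = 1
ver [25+:6] = (word>>25) & 0x3f = 39
state [4+:21] = (word>>4) & 0x1fffff = 627684  ←
mode [0+:4] = (word>>0) & 0xf = 15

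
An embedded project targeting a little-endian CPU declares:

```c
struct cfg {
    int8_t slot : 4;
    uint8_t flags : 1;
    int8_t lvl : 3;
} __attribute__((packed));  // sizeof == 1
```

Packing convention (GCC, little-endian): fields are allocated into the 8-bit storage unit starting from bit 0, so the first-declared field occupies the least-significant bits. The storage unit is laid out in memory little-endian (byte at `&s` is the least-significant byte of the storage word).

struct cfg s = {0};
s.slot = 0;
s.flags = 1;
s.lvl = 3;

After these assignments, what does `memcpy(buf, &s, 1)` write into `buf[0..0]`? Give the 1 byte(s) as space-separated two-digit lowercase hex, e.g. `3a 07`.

[0+:4] slot=0 & 0xf = 0x0; word=0x00
[4+:1] flags=1 & 0x1 = 0x1; word=0x10
[5+:3] lvl=3 & 0x7 = 0x3; word=0x70
word = 0x70 → little-endian bytes:
  [0]=0x70

70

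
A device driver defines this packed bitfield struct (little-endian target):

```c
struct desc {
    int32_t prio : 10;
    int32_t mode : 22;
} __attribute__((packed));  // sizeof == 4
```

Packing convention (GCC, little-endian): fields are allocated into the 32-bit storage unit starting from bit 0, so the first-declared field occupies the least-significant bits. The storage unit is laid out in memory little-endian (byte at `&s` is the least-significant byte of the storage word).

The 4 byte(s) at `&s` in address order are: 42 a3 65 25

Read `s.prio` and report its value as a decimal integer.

-190

[0]=0x42 [1]=0xa3 [2]=0x65 [3]=0x25 (little-endian) → word 0x2565a342
prio:10 @ bit 0 → (0x2565a342>>0)&0x3ff = 0x342  ←
mode:22 @ bit 10 → (0x2565a342>>10)&0x3fffff = 0x95968
prio signed 10b, MSB=1: 834 - 1024 = -190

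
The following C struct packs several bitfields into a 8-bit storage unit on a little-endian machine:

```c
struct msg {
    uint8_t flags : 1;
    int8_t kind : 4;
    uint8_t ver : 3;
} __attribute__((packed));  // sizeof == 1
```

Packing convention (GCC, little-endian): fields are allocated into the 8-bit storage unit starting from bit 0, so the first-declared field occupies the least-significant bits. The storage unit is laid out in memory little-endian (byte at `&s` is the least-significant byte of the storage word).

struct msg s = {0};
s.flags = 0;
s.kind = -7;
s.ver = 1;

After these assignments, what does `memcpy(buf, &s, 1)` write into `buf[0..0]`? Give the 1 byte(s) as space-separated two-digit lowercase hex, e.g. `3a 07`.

[0+:1] flags=0 & 0x1 = 0x0; word=0x00
[1+:4] kind=-7 & 0xf = 0x9; word=0x12
[5+:3] ver=1 & 0x7 = 0x1; word=0x32
word = 0x32 → little-endian bytes:
  [0]=0x32

32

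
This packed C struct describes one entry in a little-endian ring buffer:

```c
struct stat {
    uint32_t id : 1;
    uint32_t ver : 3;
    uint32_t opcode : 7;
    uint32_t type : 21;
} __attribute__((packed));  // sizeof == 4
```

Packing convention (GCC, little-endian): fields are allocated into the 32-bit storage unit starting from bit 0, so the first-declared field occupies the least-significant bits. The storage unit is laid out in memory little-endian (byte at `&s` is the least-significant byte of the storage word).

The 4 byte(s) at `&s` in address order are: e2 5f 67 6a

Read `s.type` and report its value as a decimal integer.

[0]=0xe2 [1]=0x5f [2]=0x67 [3]=0x6a (little-endian) → word 0x6a675fe2
id:1 @ bit 0 → (0x6a675fe2>>0)&0x1 = 0x0
ver:3 @ bit 1 → (0x6a675fe2>>1)&0x7 = 0x1
opcode:7 @ bit 4 → (0x6a675fe2>>4)&0x7f = 0x7e
type:21 @ bit 11 → (0x6a675fe2>>11)&0x1fffff = 0xd4ceb  ←

871659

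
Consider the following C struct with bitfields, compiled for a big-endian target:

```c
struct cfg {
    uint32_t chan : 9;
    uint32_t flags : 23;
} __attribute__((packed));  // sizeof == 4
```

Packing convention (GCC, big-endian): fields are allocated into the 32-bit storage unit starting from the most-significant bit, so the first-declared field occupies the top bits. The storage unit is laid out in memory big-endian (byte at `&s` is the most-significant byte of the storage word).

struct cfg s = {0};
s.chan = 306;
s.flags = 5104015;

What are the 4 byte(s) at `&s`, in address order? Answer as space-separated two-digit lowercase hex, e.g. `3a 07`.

99 4d e1 8f

chan (9b) val=306 bits=0x132 at bit 23: 0x99000000
flags (23b) val=5104015 bits=0x4de18f at bit 0: 0x994de18f
word = 0x994de18f → big-endian bytes:
  [0]=0x99  [1]=0x4d  [2]=0xe1  [3]=0x8f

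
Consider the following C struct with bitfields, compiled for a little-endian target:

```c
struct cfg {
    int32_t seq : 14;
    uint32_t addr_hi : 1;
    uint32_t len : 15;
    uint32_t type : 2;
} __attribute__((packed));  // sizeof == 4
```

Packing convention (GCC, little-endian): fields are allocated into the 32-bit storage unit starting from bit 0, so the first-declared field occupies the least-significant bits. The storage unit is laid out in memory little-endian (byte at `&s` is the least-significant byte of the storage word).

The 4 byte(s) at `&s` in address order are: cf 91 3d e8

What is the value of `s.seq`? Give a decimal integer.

4559

[0]=0xcf [1]=0x91 [2]=0x3d [3]=0xe8 (little-endian) → word 0xe83d91cf
seq [0+:14] = (word>>0) & 0x3fff = 4559  ←
addr_hi [14+:1] = (word>>14) & 0x1 = 0
len [15+:15] = (word>>15) & 0x7fff = 20603
type [30+:2] = (word>>30) & 0x3 = 3
seq signed 14b, MSB=0: value = 4559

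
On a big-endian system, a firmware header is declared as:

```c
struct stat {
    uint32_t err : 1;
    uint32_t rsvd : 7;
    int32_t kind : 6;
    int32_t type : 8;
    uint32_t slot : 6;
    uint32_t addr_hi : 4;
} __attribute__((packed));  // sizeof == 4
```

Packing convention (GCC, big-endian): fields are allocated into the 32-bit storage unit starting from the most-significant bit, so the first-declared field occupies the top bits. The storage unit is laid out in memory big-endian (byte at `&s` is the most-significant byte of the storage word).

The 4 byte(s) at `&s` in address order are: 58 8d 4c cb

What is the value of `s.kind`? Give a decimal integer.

[0]=0x58 [1]=0x8d [2]=0x4c [3]=0xcb (big-endian) → word 0x588d4ccb
err:1 @ bit 31 → (0x588d4ccb>>31)&0x1 = 0x0
rsvd:7 @ bit 24 → (0x588d4ccb>>24)&0x7f = 0x58
kind:6 @ bit 18 → (0x588d4ccb>>18)&0x3f = 0x23  ←
type:8 @ bit 10 → (0x588d4ccb>>10)&0xff = 0x53
slot:6 @ bit 4 → (0x588d4ccb>>4)&0x3f = 0xc
addr_hi:4 @ bit 0 → (0x588d4ccb>>0)&0xf = 0xb
kind signed 6b, MSB=1: 35 - 64 = -29

-29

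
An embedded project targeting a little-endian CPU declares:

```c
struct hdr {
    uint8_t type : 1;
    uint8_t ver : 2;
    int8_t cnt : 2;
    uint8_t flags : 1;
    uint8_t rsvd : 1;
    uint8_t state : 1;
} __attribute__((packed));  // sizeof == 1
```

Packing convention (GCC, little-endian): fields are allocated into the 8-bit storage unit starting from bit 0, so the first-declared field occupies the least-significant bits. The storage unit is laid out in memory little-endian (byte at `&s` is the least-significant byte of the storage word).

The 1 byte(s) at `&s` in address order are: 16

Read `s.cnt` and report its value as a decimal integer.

-2

[0]=0x16 (little-endian) → word 0x16
type [0+:1] = (word>>0) & 0x1 = 0
ver [1+:2] = (word>>1) & 0x3 = 3
cnt [3+:2] = (word>>3) & 0x3 = 2  ←
flags [5+:1] = (word>>5) & 0x1 = 0
rsvd [6+:1] = (word>>6) & 0x1 = 0
state [7+:1] = (word>>7) & 0x1 = 0
cnt signed 2b, MSB=1: 2 - 4 = -2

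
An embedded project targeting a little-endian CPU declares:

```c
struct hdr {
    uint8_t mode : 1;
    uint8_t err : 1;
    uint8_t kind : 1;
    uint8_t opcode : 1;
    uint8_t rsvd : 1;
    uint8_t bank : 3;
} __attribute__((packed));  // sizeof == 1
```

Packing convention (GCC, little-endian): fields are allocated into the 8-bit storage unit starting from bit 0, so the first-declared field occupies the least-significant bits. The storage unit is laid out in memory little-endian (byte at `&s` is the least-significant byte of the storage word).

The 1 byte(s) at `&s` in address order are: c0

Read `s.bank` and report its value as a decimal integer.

6

[0]=0xc0 (little-endian) → word 0xc0
mode:1 @ bit 0 → (0xc0>>0)&0x1 = 0x0
err:1 @ bit 1 → (0xc0>>1)&0x1 = 0x0
kind:1 @ bit 2 → (0xc0>>2)&0x1 = 0x0
opcode:1 @ bit 3 → (0xc0>>3)&0x1 = 0x0
rsvd:1 @ bit 4 → (0xc0>>4)&0x1 = 0x0
bank:3 @ bit 5 → (0xc0>>5)&0x7 = 0x6  ←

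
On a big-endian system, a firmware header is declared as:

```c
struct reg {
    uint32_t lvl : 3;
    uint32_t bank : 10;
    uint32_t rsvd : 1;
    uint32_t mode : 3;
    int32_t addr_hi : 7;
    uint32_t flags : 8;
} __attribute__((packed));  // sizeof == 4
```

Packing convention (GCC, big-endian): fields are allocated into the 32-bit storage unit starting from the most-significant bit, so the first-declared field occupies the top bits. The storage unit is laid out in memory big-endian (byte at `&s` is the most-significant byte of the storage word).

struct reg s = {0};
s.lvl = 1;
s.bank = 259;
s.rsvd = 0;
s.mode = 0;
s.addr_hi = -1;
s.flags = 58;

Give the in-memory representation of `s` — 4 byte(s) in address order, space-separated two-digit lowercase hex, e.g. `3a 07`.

28 18 7f 3a

lvl (3b) val=1 bits=0x1 at bit 29: 0x20000000
bank (10b) val=259 bits=0x103 at bit 19: 0x28180000
rsvd (1b) val=0 bits=0x0 at bit 18: 0x28180000
mode (3b) val=0 bits=0x0 at bit 15: 0x28180000
addr_hi (7b) val=-1 bits=0x7f at bit 8: 0x28187f00
flags (8b) val=58 bits=0x3a at bit 0: 0x28187f3a
word = 0x28187f3a → big-endian bytes:
  [0]=0x28  [1]=0x18  [2]=0x7f  [3]=0x3a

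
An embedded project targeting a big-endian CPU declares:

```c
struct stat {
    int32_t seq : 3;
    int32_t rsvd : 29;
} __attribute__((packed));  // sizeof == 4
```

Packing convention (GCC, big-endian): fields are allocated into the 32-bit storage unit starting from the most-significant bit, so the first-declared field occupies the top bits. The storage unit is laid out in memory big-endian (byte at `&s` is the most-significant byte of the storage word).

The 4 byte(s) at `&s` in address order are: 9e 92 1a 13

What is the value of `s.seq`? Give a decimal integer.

-4

[0]=0x9e [1]=0x92 [2]=0x1a [3]=0x13 (big-endian) → word 0x9e921a13
seq:3 @ bit 29 → (0x9e921a13>>29)&0x7 = 0x4  ←
rsvd:29 @ bit 0 → (0x9e921a13>>0)&0x1fffffff = 0x1e921a13
seq signed 3b, MSB=1: 4 - 8 = -4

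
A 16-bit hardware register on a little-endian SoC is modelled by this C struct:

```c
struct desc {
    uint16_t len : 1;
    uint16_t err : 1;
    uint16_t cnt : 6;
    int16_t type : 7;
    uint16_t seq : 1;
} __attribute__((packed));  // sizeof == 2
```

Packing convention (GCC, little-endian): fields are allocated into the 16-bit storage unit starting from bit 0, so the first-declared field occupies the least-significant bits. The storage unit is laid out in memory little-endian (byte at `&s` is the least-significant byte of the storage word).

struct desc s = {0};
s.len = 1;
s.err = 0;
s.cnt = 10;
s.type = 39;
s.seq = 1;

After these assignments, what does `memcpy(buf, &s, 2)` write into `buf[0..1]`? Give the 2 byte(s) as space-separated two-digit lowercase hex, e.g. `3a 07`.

len (1b) val=1 bits=0x1 at bit 0: 0x0001
err (1b) val=0 bits=0x0 at bit 1: 0x0001
cnt (6b) val=10 bits=0xa at bit 2: 0x0029
type (7b) val=39 bits=0x27 at bit 8: 0x2729
seq (1b) val=1 bits=0x1 at bit 15: 0xa729
word = 0xa729 → little-endian bytes:
  [0]=0x29  [1]=0xa7

29 a7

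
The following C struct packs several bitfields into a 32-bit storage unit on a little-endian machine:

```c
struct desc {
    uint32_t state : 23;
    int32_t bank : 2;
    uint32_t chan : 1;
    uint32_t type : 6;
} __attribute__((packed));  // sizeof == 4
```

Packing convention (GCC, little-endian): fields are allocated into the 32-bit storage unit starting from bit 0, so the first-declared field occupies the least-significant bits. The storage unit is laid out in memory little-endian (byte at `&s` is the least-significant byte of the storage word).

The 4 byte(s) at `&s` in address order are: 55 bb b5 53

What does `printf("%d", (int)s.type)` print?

20

[0]=0x55 [1]=0xbb [2]=0xb5 [3]=0x53 (little-endian) → word 0x53b5bb55
state [0+:23] = (word>>0) & 0x7fffff = 3521365
bank [23+:2] = (word>>23) & 0x3 = 3
chan [25+:1] = (word>>25) & 0x1 = 1
type [26+:6] = (word>>26) & 0x3f = 20  ←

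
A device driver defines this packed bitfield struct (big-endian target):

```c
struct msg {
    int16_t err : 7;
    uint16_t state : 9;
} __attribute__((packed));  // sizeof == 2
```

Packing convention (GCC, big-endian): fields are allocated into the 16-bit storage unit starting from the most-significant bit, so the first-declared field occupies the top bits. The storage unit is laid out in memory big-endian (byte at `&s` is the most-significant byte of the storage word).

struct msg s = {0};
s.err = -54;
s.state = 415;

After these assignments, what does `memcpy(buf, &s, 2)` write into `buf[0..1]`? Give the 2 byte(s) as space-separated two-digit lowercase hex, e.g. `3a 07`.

95 9f

err:7 = -54 → 0x4a << 9 → word 0x9400
state:9 = 415 → 0x19f << 0 → word 0x959f
word = 0x959f → big-endian bytes:
  [0]=0x95  [1]=0x9f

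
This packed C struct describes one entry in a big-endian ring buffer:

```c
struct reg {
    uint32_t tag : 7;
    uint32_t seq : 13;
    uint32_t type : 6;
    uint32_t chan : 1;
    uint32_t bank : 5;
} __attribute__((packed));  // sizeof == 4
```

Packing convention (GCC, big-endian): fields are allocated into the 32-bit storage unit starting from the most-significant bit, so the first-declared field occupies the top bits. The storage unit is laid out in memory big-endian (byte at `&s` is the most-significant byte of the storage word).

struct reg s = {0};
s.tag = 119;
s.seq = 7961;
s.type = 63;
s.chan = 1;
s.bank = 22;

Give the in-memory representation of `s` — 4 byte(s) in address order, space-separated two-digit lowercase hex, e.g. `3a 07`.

ef f1 9f f6

[25+:7] tag=119 & 0x7f = 0x77; word=0xee000000
[12+:13] seq=7961 & 0x1fff = 0x1f19; word=0xeff19000
[6+:6] type=63 & 0x3f = 0x3f; word=0xeff19fc0
[5+:1] chan=1 & 0x1 = 0x1; word=0xeff19fe0
[0+:5] bank=22 & 0x1f = 0x16; word=0xeff19ff6
word = 0xeff19ff6 → big-endian bytes:
  [0]=0xef  [1]=0xf1  [2]=0x9f  [3]=0xf6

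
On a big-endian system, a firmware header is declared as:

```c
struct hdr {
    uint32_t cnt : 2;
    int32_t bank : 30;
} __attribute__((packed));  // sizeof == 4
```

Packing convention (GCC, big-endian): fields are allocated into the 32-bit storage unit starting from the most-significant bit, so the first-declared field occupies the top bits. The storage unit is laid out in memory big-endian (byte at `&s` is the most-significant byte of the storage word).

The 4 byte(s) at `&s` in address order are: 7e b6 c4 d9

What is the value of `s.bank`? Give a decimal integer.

-21576487

[0]=0x7e [1]=0xb6 [2]=0xc4 [3]=0xd9 (big-endian) → word 0x7eb6c4d9
cnt [30+:2] = (word>>30) & 0x3 = 1
bank [0+:30] = (word>>0) & 0x3fffffff = 1052165337  ←
bank signed 30b, MSB=1: 1052165337 - 1073741824 = -21576487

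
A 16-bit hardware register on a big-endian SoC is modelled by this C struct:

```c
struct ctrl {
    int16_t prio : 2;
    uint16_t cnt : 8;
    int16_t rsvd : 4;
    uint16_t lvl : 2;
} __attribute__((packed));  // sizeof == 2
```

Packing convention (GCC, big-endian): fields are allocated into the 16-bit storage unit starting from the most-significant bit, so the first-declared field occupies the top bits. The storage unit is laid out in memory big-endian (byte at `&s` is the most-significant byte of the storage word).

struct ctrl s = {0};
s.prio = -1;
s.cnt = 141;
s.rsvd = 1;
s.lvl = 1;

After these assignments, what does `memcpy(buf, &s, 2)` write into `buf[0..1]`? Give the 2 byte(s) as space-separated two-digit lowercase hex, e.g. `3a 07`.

prio (2b) val=-1 bits=0x3 at bit 14: 0xc000
cnt (8b) val=141 bits=0x8d at bit 6: 0xe340
rsvd (4b) val=1 bits=0x1 at bit 2: 0xe344
lvl (2b) val=1 bits=0x1 at bit 0: 0xe345
word = 0xe345 → big-endian bytes:
  [0]=0xe3  [1]=0x45

e3 45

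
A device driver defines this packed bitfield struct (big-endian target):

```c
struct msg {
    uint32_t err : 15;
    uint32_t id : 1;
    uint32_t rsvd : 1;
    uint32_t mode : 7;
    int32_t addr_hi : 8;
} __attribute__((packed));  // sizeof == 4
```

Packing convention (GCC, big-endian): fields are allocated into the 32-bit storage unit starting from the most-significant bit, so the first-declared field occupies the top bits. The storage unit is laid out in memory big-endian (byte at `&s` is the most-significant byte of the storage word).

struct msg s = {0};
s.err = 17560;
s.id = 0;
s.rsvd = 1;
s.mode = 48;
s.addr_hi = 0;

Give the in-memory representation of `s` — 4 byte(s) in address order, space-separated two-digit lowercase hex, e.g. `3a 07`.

err (15b) val=17560 bits=0x4498 at bit 17: 0x89300000
id (1b) val=0 bits=0x0 at bit 16: 0x89300000
rsvd (1b) val=1 bits=0x1 at bit 15: 0x89308000
mode (7b) val=48 bits=0x30 at bit 8: 0x8930b000
addr_hi (8b) val=0 bits=0x0 at bit 0: 0x8930b000
word = 0x8930b000 → big-endian bytes:
  [0]=0x89  [1]=0x30  [2]=0xb0  [3]=0x00

89 30 b0 00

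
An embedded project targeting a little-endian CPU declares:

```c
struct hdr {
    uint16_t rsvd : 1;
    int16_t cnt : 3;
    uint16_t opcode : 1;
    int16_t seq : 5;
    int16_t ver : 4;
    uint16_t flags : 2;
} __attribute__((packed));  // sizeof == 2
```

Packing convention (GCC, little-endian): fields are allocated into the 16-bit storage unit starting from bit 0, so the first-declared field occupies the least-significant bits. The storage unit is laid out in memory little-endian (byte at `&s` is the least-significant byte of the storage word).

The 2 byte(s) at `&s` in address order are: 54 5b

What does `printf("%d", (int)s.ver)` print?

6

[0]=0x54 [1]=0x5b (little-endian) → word 0x5b54
rsvd [0+:1] = (word>>0) & 0x1 = 0
cnt [1+:3] = (word>>1) & 0x7 = 2
opcode [4+:1] = (word>>4) & 0x1 = 1
seq [5+:5] = (word>>5) & 0x1f = 26
ver [10+:4] = (word>>10) & 0xf = 6  ←
flags [14+:2] = (word>>14) & 0x3 = 1
ver signed 4b, MSB=0: value = 6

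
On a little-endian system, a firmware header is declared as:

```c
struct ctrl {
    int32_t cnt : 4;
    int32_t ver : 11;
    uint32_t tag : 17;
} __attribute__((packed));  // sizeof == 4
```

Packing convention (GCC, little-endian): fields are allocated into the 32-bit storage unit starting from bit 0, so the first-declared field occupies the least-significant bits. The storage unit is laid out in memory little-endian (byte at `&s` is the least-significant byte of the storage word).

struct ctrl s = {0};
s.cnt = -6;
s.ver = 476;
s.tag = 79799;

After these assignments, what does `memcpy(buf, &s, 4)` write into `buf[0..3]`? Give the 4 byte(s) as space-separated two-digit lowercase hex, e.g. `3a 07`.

ca 9d db 9b

[0+:4] cnt=-6 & 0xf = 0xa; word=0x0000000a
[4+:11] ver=476 & 0x7ff = 0x1dc; word=0x00001dca
[15+:17] tag=79799 & 0x1ffff = 0x137b7; word=0x9bdb9dca
word = 0x9bdb9dca → little-endian bytes:
  [0]=0xca  [1]=0x9d  [2]=0xdb  [3]=0x9b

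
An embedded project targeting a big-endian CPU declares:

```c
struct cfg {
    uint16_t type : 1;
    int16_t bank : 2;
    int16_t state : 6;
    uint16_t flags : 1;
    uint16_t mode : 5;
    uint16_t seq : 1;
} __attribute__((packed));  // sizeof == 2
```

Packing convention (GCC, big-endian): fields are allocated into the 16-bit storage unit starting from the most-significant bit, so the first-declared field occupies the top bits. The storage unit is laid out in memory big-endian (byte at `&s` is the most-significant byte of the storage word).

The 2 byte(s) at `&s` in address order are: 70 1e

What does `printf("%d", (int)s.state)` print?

-32

[0]=0x70 [1]=0x1e (big-endian) → word 0x701e
type [15+:1] = (word>>15) & 0x1 = 0
bank [13+:2] = (word>>13) & 0x3 = 3
state [7+:6] = (word>>7) & 0x3f = 32  ←
flags [6+:1] = (word>>6) & 0x1 = 0
mode [1+:5] = (word>>1) & 0x1f = 15
seq [0+:1] = (word>>0) & 0x1 = 0
state signed 6b, MSB=1: 32 - 64 = -32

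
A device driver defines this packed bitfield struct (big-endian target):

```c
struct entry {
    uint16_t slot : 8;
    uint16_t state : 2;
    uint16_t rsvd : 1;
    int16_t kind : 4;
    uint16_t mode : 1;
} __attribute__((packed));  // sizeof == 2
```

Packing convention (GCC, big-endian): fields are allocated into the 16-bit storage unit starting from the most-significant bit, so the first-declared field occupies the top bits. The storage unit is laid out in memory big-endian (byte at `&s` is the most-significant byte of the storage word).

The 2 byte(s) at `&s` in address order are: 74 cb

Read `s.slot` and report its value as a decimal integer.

116

[0]=0x74 [1]=0xcb (big-endian) → word 0x74cb
slot [8+:8] = (word>>8) & 0xff = 116  ←
state [6+:2] = (word>>6) & 0x3 = 3
rsvd [5+:1] = (word>>5) & 0x1 = 0
kind [1+:4] = (word>>1) & 0xf = 5
mode [0+:1] = (word>>0) & 0x1 = 1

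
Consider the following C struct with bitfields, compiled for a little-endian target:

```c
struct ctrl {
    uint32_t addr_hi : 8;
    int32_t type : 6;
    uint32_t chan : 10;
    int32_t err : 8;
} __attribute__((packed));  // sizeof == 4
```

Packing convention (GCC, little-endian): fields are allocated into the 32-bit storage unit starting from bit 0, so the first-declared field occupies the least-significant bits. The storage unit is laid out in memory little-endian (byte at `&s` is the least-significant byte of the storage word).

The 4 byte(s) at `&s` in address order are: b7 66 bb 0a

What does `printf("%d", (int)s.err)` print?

[0]=0xb7 [1]=0x66 [2]=0xbb [3]=0x0a (little-endian) → word 0x0abb66b7
addr_hi [0+:8] = (word>>0) & 0xff = 183
type [8+:6] = (word>>8) & 0x3f = 38
chan [14+:10] = (word>>14) & 0x3ff = 749
err [24+:8] = (word>>24) & 0xff = 10  ←
err signed 8b, MSB=0: value = 10

10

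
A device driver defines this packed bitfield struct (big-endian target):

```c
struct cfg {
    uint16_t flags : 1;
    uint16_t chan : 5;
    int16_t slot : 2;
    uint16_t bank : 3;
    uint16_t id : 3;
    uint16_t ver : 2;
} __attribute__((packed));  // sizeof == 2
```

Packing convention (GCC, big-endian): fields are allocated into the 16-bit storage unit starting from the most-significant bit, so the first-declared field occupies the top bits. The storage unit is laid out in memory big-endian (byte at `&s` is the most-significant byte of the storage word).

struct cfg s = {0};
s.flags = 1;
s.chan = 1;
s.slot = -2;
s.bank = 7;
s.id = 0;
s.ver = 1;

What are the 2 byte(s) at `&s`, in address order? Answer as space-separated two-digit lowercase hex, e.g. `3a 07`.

flags:1 = 1 → 0x1 << 15 → word 0x8000
chan:5 = 1 → 0x1 << 10 → word 0x8400
slot:2 = -2 → 0x2 << 8 → word 0x8600
bank:3 = 7 → 0x7 << 5 → word 0x86e0
id:3 = 0 → 0x0 << 2 → word 0x86e0
ver:2 = 1 → 0x1 << 0 → word 0x86e1
word = 0x86e1 → big-endian bytes:
  [0]=0x86  [1]=0xe1

86 e1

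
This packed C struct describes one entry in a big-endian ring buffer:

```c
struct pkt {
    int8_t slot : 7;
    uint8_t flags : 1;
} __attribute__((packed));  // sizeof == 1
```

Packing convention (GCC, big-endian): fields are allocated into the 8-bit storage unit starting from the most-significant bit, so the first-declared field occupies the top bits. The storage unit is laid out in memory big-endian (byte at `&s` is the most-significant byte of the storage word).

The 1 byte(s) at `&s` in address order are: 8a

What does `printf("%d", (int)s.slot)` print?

[0]=0x8a (big-endian) → word 0x8a
slot:7 @ bit 1 → (0x8a>>1)&0x7f = 0x45  ←
flags:1 @ bit 0 → (0x8a>>0)&0x1 = 0x0
slot signed 7b, MSB=1: 69 - 128 = -59

-59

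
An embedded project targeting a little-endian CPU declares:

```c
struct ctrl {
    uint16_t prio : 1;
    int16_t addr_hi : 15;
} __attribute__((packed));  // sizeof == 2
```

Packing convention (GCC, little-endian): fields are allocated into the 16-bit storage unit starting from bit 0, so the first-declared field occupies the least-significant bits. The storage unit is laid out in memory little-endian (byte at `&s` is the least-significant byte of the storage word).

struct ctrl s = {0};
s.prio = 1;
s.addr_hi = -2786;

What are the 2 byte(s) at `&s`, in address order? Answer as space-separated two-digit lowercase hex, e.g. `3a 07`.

3d ea

prio:1 = 1 → 0x1 << 0 → word 0x0001
addr_hi:15 = -2786 → 0x751e << 1 → word 0xea3d
word = 0xea3d → little-endian bytes:
  [0]=0x3d  [1]=0xea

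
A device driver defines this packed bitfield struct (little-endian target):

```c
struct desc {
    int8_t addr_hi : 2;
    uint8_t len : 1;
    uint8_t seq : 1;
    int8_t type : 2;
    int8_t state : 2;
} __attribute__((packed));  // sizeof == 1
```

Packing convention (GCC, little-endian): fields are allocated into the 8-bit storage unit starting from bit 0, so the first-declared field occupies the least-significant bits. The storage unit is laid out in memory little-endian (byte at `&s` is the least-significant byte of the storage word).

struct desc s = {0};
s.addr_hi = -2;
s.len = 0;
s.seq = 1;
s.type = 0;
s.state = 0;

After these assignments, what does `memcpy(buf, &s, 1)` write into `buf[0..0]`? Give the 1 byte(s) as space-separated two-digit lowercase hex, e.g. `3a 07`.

0a

addr_hi (2b) val=-2 bits=0x2 at bit 0: 0x02
len (1b) val=0 bits=0x0 at bit 2: 0x02
seq (1b) val=1 bits=0x1 at bit 3: 0x0a
type (2b) val=0 bits=0x0 at bit 4: 0x0a
state (2b) val=0 bits=0x0 at bit 6: 0x0a
word = 0x0a → little-endian bytes:
  [0]=0x0a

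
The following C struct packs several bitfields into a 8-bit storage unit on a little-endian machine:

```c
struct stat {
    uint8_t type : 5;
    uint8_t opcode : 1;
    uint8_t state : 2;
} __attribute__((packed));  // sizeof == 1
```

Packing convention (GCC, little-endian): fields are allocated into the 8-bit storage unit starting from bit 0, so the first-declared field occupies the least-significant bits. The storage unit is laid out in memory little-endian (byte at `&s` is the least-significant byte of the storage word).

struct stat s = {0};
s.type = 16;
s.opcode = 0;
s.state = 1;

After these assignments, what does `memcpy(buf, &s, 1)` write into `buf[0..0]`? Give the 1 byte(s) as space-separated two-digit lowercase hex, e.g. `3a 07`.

50

type:5 = 16 → 0x10 << 0 → word 0x10
opcode:1 = 0 → 0x0 << 5 → word 0x10
state:2 = 1 → 0x1 << 6 → word 0x50
word = 0x50 → little-endian bytes:
  [0]=0x50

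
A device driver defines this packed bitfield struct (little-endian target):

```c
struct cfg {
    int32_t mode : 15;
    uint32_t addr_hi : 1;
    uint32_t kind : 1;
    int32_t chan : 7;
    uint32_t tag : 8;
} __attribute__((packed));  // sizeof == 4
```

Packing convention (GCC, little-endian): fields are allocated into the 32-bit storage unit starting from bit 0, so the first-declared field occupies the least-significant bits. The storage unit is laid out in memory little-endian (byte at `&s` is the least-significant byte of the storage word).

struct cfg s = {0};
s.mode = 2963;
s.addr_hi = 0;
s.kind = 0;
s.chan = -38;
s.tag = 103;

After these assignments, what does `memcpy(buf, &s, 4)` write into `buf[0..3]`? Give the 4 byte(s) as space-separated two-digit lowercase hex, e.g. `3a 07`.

mode:15 = 2963 → 0xb93 << 0 → word 0x00000b93
addr_hi:1 = 0 → 0x0 << 15 → word 0x00000b93
kind:1 = 0 → 0x0 << 16 → word 0x00000b93
chan:7 = -38 → 0x5a << 17 → word 0x00b40b93
tag:8 = 103 → 0x67 << 24 → word 0x67b40b93
word = 0x67b40b93 → little-endian bytes:
  [0]=0x93  [1]=0x0b  [2]=0xb4  [3]=0x67

93 0b b4 67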